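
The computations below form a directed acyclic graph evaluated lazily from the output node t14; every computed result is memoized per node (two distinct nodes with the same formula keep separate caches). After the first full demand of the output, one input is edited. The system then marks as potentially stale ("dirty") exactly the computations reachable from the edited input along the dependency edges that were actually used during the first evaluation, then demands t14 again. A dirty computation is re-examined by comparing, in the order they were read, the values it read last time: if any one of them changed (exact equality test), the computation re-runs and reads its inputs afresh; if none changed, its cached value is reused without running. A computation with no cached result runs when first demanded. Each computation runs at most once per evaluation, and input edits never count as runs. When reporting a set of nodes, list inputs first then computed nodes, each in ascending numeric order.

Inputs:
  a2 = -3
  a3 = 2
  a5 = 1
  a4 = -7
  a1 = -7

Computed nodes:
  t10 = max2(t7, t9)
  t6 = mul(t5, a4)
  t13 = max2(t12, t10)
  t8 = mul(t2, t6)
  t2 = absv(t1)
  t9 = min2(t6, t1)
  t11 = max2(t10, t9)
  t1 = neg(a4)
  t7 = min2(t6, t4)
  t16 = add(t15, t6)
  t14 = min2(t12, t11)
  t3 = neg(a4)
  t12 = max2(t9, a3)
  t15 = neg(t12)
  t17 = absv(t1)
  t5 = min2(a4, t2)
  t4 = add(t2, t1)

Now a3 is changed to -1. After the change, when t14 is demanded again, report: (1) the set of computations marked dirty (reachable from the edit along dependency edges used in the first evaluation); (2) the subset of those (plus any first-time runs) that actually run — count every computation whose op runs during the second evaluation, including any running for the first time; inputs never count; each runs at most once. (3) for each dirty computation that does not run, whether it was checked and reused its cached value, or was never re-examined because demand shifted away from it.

The edit dirties: t12, t14.
1 computations run: t12.
Cache hits after checking: t14.
Note the absorption at t12: it re-runs yet its value is the same, leaving the output's value untouched.

First demand of the output computes:
  t1 = neg(-7) = 7
  t2 = absv(7) = 7
  t4 = add(7, 7) = 14
  t5 = min2(-7, 7) = -7
  t6 = mul(-7, -7) = 49
  t7 = min2(49, 14) = 14
  t9 = min2(49, 7) = 7
  t10 = max2(14, 7) = 14
  t11 = max2(14, 7) = 14
  t12 = max2(7, 2) = 7
  t14 = min2(7, 14) = 7

After the edit, cleaning proceeds:
  t12: a read changed (a3 2->-1) — executes, giving 7 — identical to its old value.
  t14: dirty, but its reads are unchanged (t12 unchanged, t11 unchanged); cached 7 stands.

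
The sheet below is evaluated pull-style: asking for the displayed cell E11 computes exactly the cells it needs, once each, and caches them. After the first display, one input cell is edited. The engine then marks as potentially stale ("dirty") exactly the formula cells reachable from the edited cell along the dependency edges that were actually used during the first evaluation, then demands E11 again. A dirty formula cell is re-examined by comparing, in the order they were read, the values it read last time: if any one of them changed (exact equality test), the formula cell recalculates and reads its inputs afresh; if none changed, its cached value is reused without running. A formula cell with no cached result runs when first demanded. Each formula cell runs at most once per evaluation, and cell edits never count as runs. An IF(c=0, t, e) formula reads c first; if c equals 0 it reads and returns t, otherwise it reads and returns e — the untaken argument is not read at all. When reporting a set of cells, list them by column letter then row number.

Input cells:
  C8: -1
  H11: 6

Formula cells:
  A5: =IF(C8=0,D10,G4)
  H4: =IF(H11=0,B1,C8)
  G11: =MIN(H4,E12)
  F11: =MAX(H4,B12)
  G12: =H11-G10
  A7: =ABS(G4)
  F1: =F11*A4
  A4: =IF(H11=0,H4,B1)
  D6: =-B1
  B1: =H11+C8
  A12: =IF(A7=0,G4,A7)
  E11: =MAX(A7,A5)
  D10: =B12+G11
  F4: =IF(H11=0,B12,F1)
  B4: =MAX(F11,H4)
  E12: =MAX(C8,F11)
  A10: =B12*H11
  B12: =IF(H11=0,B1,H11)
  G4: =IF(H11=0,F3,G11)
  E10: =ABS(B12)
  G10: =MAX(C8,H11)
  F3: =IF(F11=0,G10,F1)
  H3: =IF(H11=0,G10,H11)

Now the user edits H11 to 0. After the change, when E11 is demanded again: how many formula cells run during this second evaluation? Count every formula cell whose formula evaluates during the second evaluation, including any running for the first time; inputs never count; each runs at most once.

11 formula cells run: A4, A5, A7, B1, B12, E11, F1, F3, F11, G4, H4.
Note the branch switch — demand abandons E12, G11, which are never re-examined.

First demand of the output computes:
  B12 = IF(H11=0: H11=6 -> else branch H11) = 6
  H4 = IF(H11=0: H11=6 -> else branch C8) = -1
  F11 = MAX(-1, 6) = 6
  E12 = MAX(-1, 6) = 6
  G11 = MIN(-1, 6) = -1
  G4 = IF(H11=0: H11=6 -> else branch G11) = -1
  A5 = IF(C8=0: C8=-1 -> else branch G4) = -1
  A7 = ABS(-1) = 1
  E11 = MAX(1, -1) = 1

After the edit, cleaning proceeds:
  B1: had never run; runs now, result -1.
  B12: a read changed (H11 6->0; H11 6->0) — executes, giving -1.
  H4: a read changed (H11 6->0) — executes, giving -1 — identical to its old value.
  A4: had never run; runs now, result -1.
  F11: a read changed (B12 6->-1) — executes, giving -1.
  E12: stays stale; no demand reaches it after the flip.
  F1: had never run; runs now, result 1.
  F3: had never run; runs now, result 1.
  G11: stays stale; no demand reaches it after the flip.
  G4: a read changed (H11 6->0) — executes, giving 1.
  A5: a read changed (G4 -1->1) — executes, giving 1.
  A7: a read changed (G4 -1->1) — executes, giving 1 — identical to its old value.
  E11: a read changed (A5 -1->1) — executes, giving 1 — identical to its old value.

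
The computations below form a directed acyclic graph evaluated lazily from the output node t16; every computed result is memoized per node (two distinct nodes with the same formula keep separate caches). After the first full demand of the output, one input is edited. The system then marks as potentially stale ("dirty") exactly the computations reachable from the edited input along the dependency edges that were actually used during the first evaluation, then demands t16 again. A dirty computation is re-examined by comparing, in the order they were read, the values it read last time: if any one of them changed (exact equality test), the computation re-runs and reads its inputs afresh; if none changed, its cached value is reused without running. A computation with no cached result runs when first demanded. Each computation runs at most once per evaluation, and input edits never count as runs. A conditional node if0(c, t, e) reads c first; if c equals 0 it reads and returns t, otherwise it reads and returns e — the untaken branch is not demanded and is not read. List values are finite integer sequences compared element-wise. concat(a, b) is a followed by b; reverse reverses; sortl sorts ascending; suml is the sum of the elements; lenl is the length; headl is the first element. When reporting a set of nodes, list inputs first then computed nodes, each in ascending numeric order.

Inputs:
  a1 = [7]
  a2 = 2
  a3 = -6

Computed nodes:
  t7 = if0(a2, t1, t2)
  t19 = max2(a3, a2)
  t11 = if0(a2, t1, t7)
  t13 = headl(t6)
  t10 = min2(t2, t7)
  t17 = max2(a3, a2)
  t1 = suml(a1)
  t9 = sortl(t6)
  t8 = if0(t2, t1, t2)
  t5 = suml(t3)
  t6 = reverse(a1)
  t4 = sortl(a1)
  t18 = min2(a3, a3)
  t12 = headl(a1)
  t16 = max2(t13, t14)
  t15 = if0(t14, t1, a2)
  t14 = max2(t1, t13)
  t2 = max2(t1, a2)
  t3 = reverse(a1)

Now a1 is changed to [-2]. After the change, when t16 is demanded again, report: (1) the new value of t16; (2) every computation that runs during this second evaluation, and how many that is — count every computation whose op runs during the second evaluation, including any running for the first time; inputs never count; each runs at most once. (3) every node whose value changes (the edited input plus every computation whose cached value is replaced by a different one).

Demanding t16 again yields -2.
5 computations run: t1, t6, t13, t14, t16.
The nodes whose values change: a1, t1, t6, t13, t14, t16.

First demand of the output computes:
  t1 = suml([7]) = 7
  t6 = reverse([7]) = [7]
  t13 = headl([7]) = 7
  t14 = max2(7, 7) = 7
  t16 = max2(7, 7) = 7

After the edit, cleaning proceeds:
  t1: a read changed (a1 [7]->[-2]) — executes, giving -2.
  t6: a read changed (a1 [7]->[-2]) — executes, giving [-2].
  t13: a read changed (t6 [7]->[-2]) — executes, giving -2.
  t14: a read changed (t1 7->-2; t13 7->-2) — executes, giving -2.
  t16: a read changed (t13 7->-2; t14 7->-2) — executes, giving -2.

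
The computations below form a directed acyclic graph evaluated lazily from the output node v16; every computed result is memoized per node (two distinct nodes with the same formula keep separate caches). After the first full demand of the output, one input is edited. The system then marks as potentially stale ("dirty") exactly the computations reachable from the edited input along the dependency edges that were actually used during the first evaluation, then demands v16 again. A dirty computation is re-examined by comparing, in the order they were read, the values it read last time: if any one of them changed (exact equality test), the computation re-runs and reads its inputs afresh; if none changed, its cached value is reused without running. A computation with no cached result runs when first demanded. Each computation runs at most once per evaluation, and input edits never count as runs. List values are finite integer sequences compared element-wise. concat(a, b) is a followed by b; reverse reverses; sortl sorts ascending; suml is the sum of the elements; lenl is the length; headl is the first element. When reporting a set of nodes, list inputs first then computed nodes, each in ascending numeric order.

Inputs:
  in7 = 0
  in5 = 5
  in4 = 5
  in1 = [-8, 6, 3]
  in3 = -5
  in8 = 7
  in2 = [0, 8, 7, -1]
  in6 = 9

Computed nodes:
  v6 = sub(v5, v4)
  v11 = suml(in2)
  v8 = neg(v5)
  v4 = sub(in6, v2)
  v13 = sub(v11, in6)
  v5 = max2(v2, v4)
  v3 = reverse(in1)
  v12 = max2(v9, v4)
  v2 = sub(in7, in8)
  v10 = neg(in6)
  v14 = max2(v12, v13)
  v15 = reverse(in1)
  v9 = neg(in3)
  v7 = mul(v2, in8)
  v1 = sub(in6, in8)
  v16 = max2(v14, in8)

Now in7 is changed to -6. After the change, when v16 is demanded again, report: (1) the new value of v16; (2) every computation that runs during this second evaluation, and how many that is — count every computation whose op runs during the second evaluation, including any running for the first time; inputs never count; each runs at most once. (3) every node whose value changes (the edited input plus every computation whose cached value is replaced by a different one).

Demanding v16 again yields 22.
5 computations run: v2, v4, v12, v14, v16.
The nodes whose values change: in7, v2, v4, v12, v14, v16.

First demand of the output computes:
  v2 = sub(0, 7) = -7
  v4 = sub(9, -7) = 16
  v9 = neg(-5) = 5
  v11 = suml([0, 8, 7, -1]) = 14
  v12 = max2(5, 16) = 16
  v13 = sub(14, 9) = 5
  v14 = max2(16, 5) = 16
  v16 = max2(16, 7) = 16

After the edit, cleaning proceeds:
  v2: a read changed (in7 0->-6) — executes, giving -13.
  v4: a read changed (v2 -7->-13) — executes, giving 22.
  v12: a read changed (v4 16->22) — executes, giving 22.
  v14: a read changed (v12 16->22) — executes, giving 22.
  v16: a read changed (v14 16->22) — executes, giving 22.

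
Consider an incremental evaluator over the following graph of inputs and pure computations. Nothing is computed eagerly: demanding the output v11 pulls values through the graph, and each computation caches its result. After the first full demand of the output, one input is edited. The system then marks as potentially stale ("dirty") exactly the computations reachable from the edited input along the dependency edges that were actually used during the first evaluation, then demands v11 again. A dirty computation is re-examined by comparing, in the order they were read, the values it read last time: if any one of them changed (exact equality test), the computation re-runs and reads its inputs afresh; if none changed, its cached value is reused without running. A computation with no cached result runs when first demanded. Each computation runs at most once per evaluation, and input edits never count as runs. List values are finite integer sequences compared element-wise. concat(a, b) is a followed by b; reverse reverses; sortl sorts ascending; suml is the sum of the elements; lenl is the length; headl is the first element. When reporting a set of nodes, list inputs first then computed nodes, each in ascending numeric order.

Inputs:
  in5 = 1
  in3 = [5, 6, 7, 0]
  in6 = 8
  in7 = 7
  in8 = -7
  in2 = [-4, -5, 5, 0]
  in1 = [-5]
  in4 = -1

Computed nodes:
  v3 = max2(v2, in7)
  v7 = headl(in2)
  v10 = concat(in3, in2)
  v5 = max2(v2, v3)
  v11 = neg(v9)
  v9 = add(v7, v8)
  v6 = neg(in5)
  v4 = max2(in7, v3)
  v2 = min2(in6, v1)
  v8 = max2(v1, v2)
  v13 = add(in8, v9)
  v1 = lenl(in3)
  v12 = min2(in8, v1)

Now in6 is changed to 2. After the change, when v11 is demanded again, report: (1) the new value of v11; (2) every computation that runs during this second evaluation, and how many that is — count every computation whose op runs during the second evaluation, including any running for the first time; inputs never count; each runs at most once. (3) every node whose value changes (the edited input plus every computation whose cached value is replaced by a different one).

v11 now evaluates to 0.
Run set: v2, v8 (2 run).
Changed values: in6, v2.
The important point: v8 recomputes to an identical value, and the output ends up unchanged.

Initial pass — values computed on the first demand:
  v1 = lenl([5, 6, 7, 0]) = 4
  v2 = min2(8, 4) = 4
  v7 = headl([-4, -5, 5, 0]) = -4
  v8 = max2(4, 4) = 4
  v9 = add(-4, 4) = 0
  v11 = neg(0) = 0

Second demand — change propagation:
  v2: re-runs because in6 8->2; new result 2.
  v8: re-runs because v2 4->2; new result 4 (unchanged).
  v9: re-examined; everything it read last time is the same (v7 unchanged, v8 unchanged) — cache 0 kept, no run.
  v11: re-examined; everything it read last time is the same (v9 unchanged) — cache 0 kept, no run.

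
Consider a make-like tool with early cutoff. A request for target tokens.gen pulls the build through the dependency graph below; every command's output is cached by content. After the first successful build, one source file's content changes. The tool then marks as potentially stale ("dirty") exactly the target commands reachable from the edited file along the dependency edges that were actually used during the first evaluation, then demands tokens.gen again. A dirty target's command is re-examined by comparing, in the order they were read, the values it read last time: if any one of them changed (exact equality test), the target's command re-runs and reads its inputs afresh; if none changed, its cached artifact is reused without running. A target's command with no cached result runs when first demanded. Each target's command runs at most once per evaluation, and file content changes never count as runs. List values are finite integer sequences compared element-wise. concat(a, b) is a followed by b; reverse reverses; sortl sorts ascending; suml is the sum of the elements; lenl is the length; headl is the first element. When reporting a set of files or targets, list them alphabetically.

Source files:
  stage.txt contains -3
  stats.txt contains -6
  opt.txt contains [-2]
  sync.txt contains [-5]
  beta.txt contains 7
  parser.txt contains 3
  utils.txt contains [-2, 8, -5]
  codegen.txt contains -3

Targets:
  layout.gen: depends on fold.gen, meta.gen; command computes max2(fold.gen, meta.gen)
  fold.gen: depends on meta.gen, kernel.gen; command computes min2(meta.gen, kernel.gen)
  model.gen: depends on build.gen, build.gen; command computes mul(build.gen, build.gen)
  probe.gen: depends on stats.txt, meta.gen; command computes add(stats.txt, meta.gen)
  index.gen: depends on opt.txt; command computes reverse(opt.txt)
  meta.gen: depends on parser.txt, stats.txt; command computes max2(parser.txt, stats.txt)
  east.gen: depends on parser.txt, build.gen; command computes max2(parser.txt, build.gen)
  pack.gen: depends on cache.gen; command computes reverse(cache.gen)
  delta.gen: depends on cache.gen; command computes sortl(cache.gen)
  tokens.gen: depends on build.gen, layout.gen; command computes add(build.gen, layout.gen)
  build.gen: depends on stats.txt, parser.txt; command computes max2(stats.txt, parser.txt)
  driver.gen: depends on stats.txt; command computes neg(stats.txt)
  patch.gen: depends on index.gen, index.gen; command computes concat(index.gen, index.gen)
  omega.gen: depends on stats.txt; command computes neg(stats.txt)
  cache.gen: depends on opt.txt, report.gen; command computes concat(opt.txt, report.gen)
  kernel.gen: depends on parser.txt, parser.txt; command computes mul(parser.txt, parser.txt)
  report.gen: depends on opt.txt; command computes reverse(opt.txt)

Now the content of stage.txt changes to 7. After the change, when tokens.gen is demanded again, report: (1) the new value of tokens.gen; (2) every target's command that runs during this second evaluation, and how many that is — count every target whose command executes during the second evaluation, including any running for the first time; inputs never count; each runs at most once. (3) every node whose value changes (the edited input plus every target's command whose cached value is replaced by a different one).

First demand of the output computes:
  build.gen = max2(-6, 3) = 3
  kernel.gen = mul(3, 3) = 9
  meta.gen = max2(3, -6) = 3
  fold.gen = min2(3, 9) = 3
  layout.gen = max2(3, 3) = 3
  tokens.gen = add(3, 3) = 6

After the edit, cleaning proceeds:
  no node depends on stage.txt at all; the second demand re-runs nothing.

Note the shortcut — nothing in the graph depends on stage.txt at all, so no recomputation happens.

Demanding tokens.gen again yields 6.
0 target commands run: none.
The nodes whose values change: stage.txt.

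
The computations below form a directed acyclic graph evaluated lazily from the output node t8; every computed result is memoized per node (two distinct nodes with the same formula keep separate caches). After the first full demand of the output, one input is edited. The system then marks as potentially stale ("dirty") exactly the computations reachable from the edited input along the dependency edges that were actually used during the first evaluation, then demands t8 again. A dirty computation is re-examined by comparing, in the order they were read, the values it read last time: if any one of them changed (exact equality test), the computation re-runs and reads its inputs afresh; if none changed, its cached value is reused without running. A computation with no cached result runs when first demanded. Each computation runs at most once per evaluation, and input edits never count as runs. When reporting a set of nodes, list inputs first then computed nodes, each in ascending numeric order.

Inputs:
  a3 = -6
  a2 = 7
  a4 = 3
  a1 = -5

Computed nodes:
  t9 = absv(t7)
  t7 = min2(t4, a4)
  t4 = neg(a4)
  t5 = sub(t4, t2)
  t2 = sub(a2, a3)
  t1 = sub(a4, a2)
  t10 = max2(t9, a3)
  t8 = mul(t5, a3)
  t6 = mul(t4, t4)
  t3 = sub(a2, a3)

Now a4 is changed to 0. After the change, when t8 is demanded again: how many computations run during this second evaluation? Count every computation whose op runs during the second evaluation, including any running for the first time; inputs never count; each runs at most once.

3 computations run: t4, t5, t8.

First demand of the output computes:
  t2 = sub(7, -6) = 13
  t4 = neg(3) = -3
  t5 = sub(-3, 13) = -16
  t8 = mul(-16, -6) = 96

After the edit, cleaning proceeds:
  t4: a read changed (a4 3->0) — executes, giving 0.
  t5: a read changed (t4 -3->0) — executes, giving -13.
  t8: a read changed (t5 -16->-13) — executes, giving 78.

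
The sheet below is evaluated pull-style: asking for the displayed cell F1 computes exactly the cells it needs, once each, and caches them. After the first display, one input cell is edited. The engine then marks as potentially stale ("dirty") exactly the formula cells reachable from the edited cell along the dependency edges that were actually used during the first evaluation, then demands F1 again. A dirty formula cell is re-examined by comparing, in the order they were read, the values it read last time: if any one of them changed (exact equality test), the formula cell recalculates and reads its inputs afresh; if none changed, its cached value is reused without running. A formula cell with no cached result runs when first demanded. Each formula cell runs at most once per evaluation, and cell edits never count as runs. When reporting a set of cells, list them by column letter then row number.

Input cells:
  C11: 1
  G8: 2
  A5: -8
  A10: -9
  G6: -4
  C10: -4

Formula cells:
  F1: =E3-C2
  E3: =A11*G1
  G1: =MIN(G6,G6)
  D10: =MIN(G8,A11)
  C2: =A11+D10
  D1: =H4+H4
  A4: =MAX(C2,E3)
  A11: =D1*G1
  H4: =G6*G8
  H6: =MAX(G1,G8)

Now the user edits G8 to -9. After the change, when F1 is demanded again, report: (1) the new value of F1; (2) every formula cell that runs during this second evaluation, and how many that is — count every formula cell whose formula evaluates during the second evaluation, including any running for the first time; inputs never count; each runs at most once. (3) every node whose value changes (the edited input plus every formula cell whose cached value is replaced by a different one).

Demanding F1 again yields 1728.
7 formula cells run: A11, C2, D1, D10, E3, F1, H4.
The nodes whose values change: A11, C2, D1, D10, E3, F1, G8, H4.

First demand of the output computes:
  G1 = MIN(-4, -4) = -4
  H4 = -4 * 2 = -8
  D1 = -8 + -8 = -16
  A11 = -16 * -4 = 64
  D10 = MIN(2, 64) = 2
  C2 = 64 + 2 = 66
  E3 = 64 * -4 = -256
  F1 = -256 - 66 = -322

After the edit, cleaning proceeds:
  H4: a read changed (G8 2->-9) — executes, giving 36.
  D1: a read changed (H4 -8->36; H4 -8->36) — executes, giving 72.
  A11: a read changed (D1 -16->72) — executes, giving -288.
  D10: a read changed (G8 2->-9; A11 64->-288) — executes, giving -288.
  C2: a read changed (A11 64->-288; D10 2->-288) — executes, giving -576.
  E3: a read changed (A11 64->-288) — executes, giving 1152.
  F1: a read changed (E3 -256->1152; C2 66->-576) — executes, giving 1728.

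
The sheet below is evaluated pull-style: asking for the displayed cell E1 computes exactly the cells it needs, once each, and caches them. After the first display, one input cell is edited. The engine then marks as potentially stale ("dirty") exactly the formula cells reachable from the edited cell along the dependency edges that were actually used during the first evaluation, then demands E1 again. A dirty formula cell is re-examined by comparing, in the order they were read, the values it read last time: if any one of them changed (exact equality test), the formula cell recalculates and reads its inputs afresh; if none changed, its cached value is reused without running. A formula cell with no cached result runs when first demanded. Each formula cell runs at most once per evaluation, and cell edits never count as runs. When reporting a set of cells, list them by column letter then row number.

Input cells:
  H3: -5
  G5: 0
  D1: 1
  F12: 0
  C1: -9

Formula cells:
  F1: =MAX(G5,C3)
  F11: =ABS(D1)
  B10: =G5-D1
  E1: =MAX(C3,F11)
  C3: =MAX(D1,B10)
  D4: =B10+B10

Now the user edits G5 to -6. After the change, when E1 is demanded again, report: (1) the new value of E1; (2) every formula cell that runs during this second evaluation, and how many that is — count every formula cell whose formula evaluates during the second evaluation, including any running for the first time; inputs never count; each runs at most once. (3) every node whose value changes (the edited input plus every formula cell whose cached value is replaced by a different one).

Demanding E1 again yields 1.
2 formula cells run: B10, C3.
The nodes whose values change: B10, G5.
Note the absorption at C3: it re-runs yet its value is the same, leaving the output's value untouched.

First demand of the output computes:
  B10 = 0 - 1 = -1
  C3 = MAX(1, -1) = 1
  F11 = ABS(1) = 1
  E1 = MAX(1, 1) = 1

After the edit, cleaning proceeds:
  B10: a read changed (G5 0->-6) — executes, giving -7.
  C3: a read changed (B10 -1->-7) — executes, giving 1 — identical to its old value.
  E1: dirty, but its reads are unchanged (C3 unchanged, F11 unchanged); cached 1 stands.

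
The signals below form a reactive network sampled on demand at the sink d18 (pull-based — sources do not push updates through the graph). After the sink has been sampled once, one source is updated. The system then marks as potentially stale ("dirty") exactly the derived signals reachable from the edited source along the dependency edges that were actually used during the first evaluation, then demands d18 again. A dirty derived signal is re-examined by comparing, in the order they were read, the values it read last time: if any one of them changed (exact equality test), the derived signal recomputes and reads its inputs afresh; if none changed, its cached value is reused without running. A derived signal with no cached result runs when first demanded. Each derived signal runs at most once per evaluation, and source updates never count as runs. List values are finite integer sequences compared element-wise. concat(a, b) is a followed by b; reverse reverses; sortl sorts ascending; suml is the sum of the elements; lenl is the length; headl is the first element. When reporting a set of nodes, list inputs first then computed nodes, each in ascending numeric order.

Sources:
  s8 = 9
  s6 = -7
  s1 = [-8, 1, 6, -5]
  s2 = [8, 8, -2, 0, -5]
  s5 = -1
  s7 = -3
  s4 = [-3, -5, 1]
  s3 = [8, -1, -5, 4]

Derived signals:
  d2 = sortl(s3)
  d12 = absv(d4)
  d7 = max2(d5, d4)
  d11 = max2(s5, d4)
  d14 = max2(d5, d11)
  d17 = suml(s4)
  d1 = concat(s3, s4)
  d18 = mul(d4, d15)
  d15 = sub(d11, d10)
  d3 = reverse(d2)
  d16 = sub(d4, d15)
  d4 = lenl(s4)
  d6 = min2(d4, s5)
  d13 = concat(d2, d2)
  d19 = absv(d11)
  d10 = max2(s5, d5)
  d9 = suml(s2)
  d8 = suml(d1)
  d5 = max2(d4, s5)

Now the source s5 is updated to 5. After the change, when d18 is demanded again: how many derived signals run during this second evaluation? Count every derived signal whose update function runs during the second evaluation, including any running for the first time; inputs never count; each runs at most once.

Run set: d5, d10, d11, d15 (4 run).
The important point: d15 recomputes to an identical value, and the output ends up unchanged.

Initial pass — values computed on the first demand:
  d4 = lenl([-3, -5, 1]) = 3
  d5 = max2(3, -1) = 3
  d10 = max2(-1, 3) = 3
  d11 = max2(-1, 3) = 3
  d15 = sub(3, 3) = 0
  d18 = mul(3, 0) = 0

Second demand — change propagation:
  d5: re-runs because s5 -1->5; new result 5.
  d10: re-runs because s5 -1->5; d5 3->5; new result 5.
  d11: re-runs because s5 -1->5; new result 5.
  d15: re-runs because d11 3->5; d10 3->5; new result 0 (unchanged).
  d18: re-examined; everything it read last time is the same (d4 unchanged, d15 unchanged) — cache 0 kept, no run.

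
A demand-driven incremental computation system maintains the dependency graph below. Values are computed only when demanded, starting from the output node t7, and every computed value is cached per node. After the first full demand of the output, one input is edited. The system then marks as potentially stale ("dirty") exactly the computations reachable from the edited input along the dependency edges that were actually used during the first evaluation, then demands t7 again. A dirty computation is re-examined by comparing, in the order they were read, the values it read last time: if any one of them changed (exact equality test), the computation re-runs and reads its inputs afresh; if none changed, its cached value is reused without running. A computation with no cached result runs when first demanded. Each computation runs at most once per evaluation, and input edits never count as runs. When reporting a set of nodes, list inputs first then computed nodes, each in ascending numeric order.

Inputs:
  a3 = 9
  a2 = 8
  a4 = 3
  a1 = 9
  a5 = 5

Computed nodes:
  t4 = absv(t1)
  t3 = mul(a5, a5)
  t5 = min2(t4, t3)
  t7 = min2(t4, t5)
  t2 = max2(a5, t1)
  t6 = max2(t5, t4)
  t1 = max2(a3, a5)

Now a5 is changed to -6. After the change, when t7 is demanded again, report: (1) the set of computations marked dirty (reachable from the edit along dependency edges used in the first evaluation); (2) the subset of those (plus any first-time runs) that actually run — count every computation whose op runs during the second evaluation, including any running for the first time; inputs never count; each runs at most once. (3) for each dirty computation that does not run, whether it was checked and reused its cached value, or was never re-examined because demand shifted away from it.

Marked dirty: t1, t3, t4, t5, t7.
Computations that run: t1, t3, t5 — 3 in total.
Checked but reused from cache: t4, t7.
Key observation: the cutoff stops propagation at t4 — its inputs' values are unchanged, so it reuses its cache.

First evaluation (everything demanded from the output):
  t1 = max2(9, 5) = 9
  t3 = mul(5, 5) = 25
  t4 = absv(9) = 9
  t5 = min2(9, 25) = 9
  t7 = min2(9, 9) = 9

Propagation after the edit:
  t1: runs — a5 5->-6; result 9 (same value as before).
  t3: runs — a5 5->-6; a5 5->-6; result 36.
  t4: checked — values it read are unchanged (t1 unchanged); reused cached 9 without running.
  t5: runs — t3 25->36; result 9 (same value as before).
  t7: checked — values it read are unchanged (t4 unchanged, t5 unchanged); reused cached 9 without running.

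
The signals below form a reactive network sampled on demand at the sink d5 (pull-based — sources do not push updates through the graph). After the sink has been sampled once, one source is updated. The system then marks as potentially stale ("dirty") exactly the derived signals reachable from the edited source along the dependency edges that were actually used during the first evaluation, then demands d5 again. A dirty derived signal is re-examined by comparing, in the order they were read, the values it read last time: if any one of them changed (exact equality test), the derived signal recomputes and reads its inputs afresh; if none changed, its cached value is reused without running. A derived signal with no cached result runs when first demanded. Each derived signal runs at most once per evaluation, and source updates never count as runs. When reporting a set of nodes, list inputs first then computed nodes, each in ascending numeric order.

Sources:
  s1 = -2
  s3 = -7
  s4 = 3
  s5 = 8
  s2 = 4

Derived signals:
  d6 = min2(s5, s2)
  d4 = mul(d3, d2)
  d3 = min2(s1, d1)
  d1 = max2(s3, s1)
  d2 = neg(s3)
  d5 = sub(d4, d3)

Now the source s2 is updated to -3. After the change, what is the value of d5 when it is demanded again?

Initial pass — values computed on the first demand:
  d1 = max2(-7, -2) = -2
  d2 = neg(-7) = 7
  d3 = min2(-2, -2) = -2
  d4 = mul(-2, 7) = -14
  d5 = sub(-14, -2) = -12

Second demand — change propagation:
  no demanded computation ever read s2, so the edit dirties nothing and nothing runs.

The important point: nothing the output needs ever reads s2, so the edit is invisible to it.

d5 now evaluates to -12.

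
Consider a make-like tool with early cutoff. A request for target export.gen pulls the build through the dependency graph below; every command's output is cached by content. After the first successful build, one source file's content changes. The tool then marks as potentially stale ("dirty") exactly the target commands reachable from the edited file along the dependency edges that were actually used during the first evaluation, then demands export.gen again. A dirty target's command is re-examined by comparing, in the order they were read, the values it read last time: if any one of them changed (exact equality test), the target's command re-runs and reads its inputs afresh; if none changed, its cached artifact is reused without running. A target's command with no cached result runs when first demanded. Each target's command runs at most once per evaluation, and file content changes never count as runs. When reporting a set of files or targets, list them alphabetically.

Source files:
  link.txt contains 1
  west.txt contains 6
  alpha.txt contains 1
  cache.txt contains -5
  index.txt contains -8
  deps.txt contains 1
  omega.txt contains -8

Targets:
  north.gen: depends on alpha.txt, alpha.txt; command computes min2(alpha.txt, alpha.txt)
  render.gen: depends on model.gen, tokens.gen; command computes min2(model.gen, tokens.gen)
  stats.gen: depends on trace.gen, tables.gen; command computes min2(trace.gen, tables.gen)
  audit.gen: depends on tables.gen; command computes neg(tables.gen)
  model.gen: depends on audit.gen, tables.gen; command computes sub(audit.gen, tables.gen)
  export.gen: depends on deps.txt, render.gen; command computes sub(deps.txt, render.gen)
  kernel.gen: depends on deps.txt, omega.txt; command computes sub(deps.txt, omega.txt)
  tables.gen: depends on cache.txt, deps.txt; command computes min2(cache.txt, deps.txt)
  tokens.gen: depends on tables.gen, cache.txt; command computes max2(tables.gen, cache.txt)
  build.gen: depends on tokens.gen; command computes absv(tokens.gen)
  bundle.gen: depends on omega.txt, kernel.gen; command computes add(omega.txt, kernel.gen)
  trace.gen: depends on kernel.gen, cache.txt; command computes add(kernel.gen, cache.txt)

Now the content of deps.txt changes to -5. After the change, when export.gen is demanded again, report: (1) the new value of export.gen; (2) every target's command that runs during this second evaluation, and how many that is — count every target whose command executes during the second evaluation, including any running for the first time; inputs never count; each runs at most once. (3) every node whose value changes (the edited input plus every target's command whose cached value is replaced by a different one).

First demand of the output computes:
  tables.gen = min2(-5, 1) = -5
  audit.gen = neg(-5) = 5
  model.gen = sub(5, -5) = 10
  tokens.gen = max2(-5, -5) = -5
  render.gen = min2(10, -5) = -5
  export.gen = sub(1, -5) = 6

After the edit, cleaning proceeds:
  tables.gen: a read changed (deps.txt 1->-5) — executes, giving -5 — identical to its old value.
  audit.gen: dirty, but its reads are unchanged (tables.gen unchanged); cached 5 stands.
  model.gen: dirty, but its reads are unchanged (audit.gen unchanged, tables.gen unchanged); cached 10 stands.
  tokens.gen: dirty, but its reads are unchanged (tables.gen unchanged, cache.txt unchanged); cached -5 stands.
  render.gen: dirty, but its reads are unchanged (model.gen unchanged, tokens.gen unchanged); cached -5 stands.
  export.gen: a read changed (deps.txt 1->-5) — executes, giving 0.

Note where the cutoff bites: audit.gen is checked, finds nothing changed, and keeps its cache.

Demanding export.gen again yields 0.
2 target commands run: export.gen, tables.gen.
The nodes whose values change: deps.txt, export.gen.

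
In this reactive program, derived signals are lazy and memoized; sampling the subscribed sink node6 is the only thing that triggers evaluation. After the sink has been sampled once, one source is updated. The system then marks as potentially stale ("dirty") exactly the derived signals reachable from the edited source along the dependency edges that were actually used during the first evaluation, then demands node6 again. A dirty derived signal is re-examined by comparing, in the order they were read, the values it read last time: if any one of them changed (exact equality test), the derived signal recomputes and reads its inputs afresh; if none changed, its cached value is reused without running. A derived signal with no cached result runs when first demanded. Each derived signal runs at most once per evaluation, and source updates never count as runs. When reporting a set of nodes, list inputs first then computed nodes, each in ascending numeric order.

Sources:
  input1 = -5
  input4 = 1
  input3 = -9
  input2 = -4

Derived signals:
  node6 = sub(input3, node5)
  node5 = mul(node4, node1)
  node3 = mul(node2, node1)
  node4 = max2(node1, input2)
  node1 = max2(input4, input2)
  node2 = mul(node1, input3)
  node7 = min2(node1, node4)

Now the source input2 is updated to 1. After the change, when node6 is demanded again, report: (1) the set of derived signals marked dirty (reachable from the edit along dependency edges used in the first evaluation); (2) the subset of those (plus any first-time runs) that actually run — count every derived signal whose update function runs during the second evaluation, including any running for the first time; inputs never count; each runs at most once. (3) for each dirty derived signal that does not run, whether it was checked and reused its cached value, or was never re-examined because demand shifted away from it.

The edit dirties: node1, node4, node5, node6.
2 derived signals run: node1, node4.
Cache hits after checking: node5, node6.
Note where the cutoff bites: node5 is checked, finds nothing changed, and keeps its cache.

First demand of the output computes:
  node1 = max2(1, -4) = 1
  node4 = max2(1, -4) = 1
  node5 = mul(1, 1) = 1
  node6 = sub(-9, 1) = -10

After the edit, cleaning proceeds:
  node1: a read changed (input2 -4->1) — executes, giving 1 — identical to its old value.
  node4: a read changed (input2 -4->1) — executes, giving 1 — identical to its old value.
  node5: dirty, but its reads are unchanged (node4 unchanged, node1 unchanged); cached 1 stands.
  node6: dirty, but its reads are unchanged (input3 unchanged, node5 unchanged); cached -10 stands.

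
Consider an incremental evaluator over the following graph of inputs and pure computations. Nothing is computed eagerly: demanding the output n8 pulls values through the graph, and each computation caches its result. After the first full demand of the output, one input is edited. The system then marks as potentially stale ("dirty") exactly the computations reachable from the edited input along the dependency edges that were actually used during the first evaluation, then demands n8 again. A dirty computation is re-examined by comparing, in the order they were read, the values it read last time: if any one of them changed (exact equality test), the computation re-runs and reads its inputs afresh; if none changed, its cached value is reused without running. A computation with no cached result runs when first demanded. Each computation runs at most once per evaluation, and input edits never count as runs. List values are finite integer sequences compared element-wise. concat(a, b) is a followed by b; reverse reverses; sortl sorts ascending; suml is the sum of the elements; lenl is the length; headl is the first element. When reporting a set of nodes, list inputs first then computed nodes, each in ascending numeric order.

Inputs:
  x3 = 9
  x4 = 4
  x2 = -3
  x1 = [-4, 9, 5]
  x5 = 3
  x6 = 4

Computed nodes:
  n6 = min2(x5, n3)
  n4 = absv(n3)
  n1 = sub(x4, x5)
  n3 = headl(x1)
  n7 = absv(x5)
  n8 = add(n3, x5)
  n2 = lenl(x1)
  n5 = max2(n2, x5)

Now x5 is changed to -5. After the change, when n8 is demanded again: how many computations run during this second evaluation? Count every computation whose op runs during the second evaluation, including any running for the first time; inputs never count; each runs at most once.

Run set: n8 (1 run).

Initial pass — values computed on the first demand:
  n3 = headl([-4, 9, 5]) = -4
  n8 = add(-4, 3) = -1

Second demand — change propagation:
  n8: re-runs because x5 3->-5; new result -9.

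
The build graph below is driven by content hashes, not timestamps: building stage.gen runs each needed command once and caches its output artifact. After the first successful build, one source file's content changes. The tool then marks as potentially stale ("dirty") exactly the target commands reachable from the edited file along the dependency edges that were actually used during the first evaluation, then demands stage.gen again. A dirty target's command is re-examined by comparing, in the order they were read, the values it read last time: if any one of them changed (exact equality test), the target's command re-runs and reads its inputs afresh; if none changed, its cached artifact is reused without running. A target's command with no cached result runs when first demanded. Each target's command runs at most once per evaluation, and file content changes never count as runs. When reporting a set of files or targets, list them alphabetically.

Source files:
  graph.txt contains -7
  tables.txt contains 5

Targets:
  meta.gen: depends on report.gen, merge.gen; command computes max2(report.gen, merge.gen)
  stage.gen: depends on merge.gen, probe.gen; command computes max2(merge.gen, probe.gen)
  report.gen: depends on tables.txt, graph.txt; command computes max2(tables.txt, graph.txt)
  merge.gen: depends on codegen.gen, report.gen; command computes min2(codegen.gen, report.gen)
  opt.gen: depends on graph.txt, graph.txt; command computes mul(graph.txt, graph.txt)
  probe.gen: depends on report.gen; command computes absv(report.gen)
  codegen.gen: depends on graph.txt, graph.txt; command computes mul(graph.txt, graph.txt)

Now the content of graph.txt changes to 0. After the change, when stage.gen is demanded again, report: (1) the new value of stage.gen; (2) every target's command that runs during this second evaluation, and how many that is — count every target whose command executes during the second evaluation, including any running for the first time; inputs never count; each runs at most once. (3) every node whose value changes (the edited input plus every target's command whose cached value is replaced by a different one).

stage.gen now evaluates to 5.
Run set: codegen.gen, merge.gen, report.gen, stage.gen (4 run).
Changed values: codegen.gen, graph.txt, merge.gen.
The important point: at probe.gen every value read last time is unchanged, so the dirty flag clears without a run.

Initial pass — values computed on the first demand:
  codegen.gen = mul(-7, -7) = 49
  report.gen = max2(5, -7) = 5
  merge.gen = min2(49, 5) = 5
  probe.gen = absv(5) = 5
  stage.gen = max2(5, 5) = 5

Second demand — change propagation:
  codegen.gen: re-runs because graph.txt -7->0; graph.txt -7->0; new result 0.
  report.gen: re-runs because graph.txt -7->0; new result 5 (unchanged).
  merge.gen: re-runs because codegen.gen 49->0; new result 0.
  probe.gen: re-examined; everything it read last time is the same (report.gen unchanged) — cache 5 kept, no run.
  stage.gen: re-runs because merge.gen 5->0; new result 5 (unchanged).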